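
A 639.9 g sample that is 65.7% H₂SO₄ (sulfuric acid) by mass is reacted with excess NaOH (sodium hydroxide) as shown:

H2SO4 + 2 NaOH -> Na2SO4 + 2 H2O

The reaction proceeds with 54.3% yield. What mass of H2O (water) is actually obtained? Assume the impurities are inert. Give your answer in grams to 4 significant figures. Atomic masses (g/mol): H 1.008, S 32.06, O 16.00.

83.87 g

Pure H2SO4 available = 639.9 g × 0.657 = 420.41 g.
M(H2SO4) = 2(1.008) + 32.06 + 4(16.00) = 98.076 g/mol.
M(H2O) = 2(1.008) + 16.00 = 18.016 g/mol.
n(H2SO4) = 420.41 g / 98.076 g/mol = 4.2866 mol.
From the equation the H2SO4:H2O mole ratio is 1:2, so n(H2O) = 4.2866 × 2/1 = 8.5732 mol.
Mass of H2O = 8.5732 mol × 18.016 g/mol = 154.46 g.
Actual mass collected = 154.46 g × 0.543 = 83.869 g.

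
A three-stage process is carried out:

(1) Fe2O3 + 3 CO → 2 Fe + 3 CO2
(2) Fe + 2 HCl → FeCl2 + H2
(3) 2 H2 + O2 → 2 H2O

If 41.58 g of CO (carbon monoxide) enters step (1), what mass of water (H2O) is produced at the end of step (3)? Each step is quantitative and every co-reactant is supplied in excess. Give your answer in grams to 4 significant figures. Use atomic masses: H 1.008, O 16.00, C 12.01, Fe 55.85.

M(CO) = 12.01 + 16.00 = 28.01 g/mol.
M(H2O) = 2(1.008) + 16.00 = 18.016 g/mol.
n(CO) = 41.58 / 28.01 = 1.4845 mol.
Reaction (1): CO→Fe ratio 3:2 ⇒ n(Fe) = 0.98965 mol.
Reaction (2): Fe→H2 ratio 1:1 ⇒ n(H2) = 0.98965 mol.
Reaction (3): H2→H2O ratio 2:2 ⇒ n(H2O) = 0.98965 mol.
Mass of H2O = 0.98965 × 18.016 = 17.829 g.

17.83 g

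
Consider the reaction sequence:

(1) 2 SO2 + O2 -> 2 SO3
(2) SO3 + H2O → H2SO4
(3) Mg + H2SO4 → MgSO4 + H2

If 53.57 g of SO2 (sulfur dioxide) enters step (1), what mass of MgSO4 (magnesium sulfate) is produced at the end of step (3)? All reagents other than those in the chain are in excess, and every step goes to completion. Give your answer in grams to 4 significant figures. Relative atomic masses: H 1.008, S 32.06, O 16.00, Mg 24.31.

M(SO2) = 32.06 + 2(16.00) = 64.06 g/mol.
M(MgSO4) = 24.31 + 32.06 + 4(16.00) = 120.37 g/mol.
n(SO2) = 53.57 / 64.06 = 0.83625 mol.
Reaction (1): SO2→SO3 ratio 2:2 ⇒ n(SO3) = 0.83625 mol.
Reaction (2): SO3→H2SO4 ratio 1:1 ⇒ n(H2SO4) = 0.83625 mol.
Reaction (3): H2SO4→MgSO4 ratio 1:1 ⇒ n(MgSO4) = 0.83625 mol.
Mass of MgSO4 = 0.83625 × 120.37 = 100.66 g.

100.7 g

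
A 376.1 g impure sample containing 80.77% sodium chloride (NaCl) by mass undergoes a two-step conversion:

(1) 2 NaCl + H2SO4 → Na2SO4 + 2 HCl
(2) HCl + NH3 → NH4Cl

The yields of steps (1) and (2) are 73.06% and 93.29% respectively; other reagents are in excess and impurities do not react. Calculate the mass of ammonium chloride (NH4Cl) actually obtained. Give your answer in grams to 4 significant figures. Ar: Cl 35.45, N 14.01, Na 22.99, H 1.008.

189.5 g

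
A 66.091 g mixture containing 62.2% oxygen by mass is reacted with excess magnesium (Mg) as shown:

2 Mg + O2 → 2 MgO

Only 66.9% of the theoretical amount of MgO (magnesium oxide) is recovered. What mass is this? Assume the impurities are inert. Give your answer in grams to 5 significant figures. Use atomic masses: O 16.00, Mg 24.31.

69.287 g

Pure O2 available = 66.091 g × 0.622 = 41.1086 g.
M(O2) = 2(16.00) = 32.00 g/mol.
M(MgO) = 24.31 + 16.00 = 40.31 g/mol.
n(O2) = 41.1086 g / 32.00 g/mol = 1.28464 mol.
From the equation the O2:MgO mole ratio is 1:2, so n(MgO) = 1.28464 × 2/1 = 2.56929 mol.
Mass of MgO = 2.56929 mol × 40.31 g/mol = 103.568 g.
Actual mass collected = 103.568 g × 0.669 = 69.2870 g.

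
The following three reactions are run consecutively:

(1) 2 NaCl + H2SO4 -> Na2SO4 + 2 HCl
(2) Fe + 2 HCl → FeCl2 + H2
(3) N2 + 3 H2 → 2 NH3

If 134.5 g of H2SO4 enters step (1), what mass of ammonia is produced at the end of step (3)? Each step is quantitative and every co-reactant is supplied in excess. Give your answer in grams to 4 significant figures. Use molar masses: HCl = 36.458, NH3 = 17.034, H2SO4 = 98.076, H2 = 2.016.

n(H2SO4) = 134.5 / 98.076 = 1.3714 mol.
Reaction (1): H2SO4→HCl ratio 1:2 ⇒ n(HCl) = 2.7428 mol.
Reaction (2): HCl→H2 ratio 2:1 ⇒ n(H2) = 1.3714 mol.
Reaction (3): H2→NH3 ratio 3:2 ⇒ n(NH3) = 0.91426 mol.
Mass of NH3 = 0.91426 × 17.034 = 15.573 g.

15.57 g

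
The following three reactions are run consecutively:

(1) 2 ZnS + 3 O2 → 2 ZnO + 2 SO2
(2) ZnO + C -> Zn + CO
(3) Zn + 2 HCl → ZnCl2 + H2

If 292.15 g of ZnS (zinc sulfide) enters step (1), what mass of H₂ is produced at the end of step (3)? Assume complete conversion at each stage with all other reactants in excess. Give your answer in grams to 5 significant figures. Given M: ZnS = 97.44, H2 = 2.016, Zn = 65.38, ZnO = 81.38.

6.0445 g

n(ZnS) = 292.15 / 97.44 = 2.99826 mol.
Reaction (1): ZnS→ZnO ratio 2:2 ⇒ n(ZnO) = 2.99826 mol.
Reaction (2): ZnO→Zn ratio 1:1 ⇒ n(Zn) = 2.99826 mol.
Reaction (3): Zn→H2 ratio 1:1 ⇒ n(H2) = 2.99826 mol.
Mass of H2 = 2.99826 × 2.016 = 6.04448 g.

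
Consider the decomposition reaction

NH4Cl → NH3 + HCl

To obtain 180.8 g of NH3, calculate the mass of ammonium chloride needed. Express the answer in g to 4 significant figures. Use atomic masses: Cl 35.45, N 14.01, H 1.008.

M(NH3) = 14.01 + 3(1.008) = 17.034 g/mol.
M(NH4Cl) = 14.01 + 4(1.008) + 35.45 = 53.492 g/mol.
n(NH3) = 180.80 g / 17.034 g/mol = 10.614 mol.
From the equation the NH3:NH4Cl mole ratio is 1:1, so n(NH4Cl) = 10.614 × 1/1 = 10.614 mol.
Mass of NH4Cl = 10.614 mol × 53.492 g/mol = 567.77 g.

567.8 g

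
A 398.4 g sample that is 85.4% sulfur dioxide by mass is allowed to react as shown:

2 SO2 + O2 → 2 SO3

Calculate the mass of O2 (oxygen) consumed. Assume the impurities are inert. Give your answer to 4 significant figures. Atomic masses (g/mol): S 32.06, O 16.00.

84.98 g

Mass of pure SO2 = 398.4 g × 0.854 = 340.23 g.
M(SO2) = 32.06 + 2(16.00) = 64.06 g/mol.
M(O2) = 2(16.00) = 32.00 g/mol.
n(SO2) = 340.23 g / 64.06 g/mol = 5.3112 mol.
From the equation the SO2:O2 mole ratio is 2:1, so n(O2) = 5.3112 × 1/2 = 2.6556 mol.
Mass of O2 = 2.6556 mol × 32.00 g/mol = 84.979 g.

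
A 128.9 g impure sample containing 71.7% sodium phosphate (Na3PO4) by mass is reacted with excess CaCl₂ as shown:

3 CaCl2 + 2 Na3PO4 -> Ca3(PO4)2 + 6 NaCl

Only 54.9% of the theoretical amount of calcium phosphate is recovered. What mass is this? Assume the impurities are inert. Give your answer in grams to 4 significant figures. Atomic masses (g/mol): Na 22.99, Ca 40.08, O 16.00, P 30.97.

48.00 g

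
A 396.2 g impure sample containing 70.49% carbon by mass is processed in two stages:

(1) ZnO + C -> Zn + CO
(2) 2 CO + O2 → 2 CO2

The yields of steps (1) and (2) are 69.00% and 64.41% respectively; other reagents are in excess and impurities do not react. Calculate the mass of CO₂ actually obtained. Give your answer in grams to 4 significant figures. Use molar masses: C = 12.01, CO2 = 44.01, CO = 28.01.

Pure C = 396.2 × 0.7049 = 279.28 g.
n(C) = 279.28 / 12.01 = 23.254 mol.
Step 1 (C:CO = 1:1): theoretical n(CO) = 23.254 mol; at 69.00% yield, n(CO) = 16.045 mol.
Step 2 (CO:CO2 = 2:2): theoretical n(CO2) = 16.045 mol, so theoretical mass = 16.045 × 44.01 = 706.15 g.
At 64.41% yield, actual mass of CO2 = 706.15 × 0.6441 = 454.83 g.

454.8 g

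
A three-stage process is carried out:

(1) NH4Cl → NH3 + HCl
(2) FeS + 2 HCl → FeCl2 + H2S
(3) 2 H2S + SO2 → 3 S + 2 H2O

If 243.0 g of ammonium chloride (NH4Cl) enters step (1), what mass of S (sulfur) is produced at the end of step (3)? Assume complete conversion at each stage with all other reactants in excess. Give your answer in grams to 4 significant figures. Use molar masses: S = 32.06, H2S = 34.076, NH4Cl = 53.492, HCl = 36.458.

n(NH4Cl) = 243.0 / 53.492 = 4.5427 mol.
Reaction (1): NH4Cl→HCl ratio 1:1 ⇒ n(HCl) = 4.5427 mol.
Reaction (2): HCl→H2S ratio 2:1 ⇒ n(H2S) = 2.2714 mol.
Reaction (3): H2S→S ratio 2:3 ⇒ n(S) = 3.4071 mol.
Mass of S = 3.4071 × 32.06 = 109.23 g.

109.2 g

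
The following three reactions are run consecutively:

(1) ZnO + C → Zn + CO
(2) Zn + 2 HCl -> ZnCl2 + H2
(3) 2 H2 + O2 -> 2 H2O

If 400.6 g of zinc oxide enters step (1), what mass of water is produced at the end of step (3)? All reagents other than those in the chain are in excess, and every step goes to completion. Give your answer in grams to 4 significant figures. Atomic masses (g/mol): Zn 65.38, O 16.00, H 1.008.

M(ZnO) = 65.38 + 16.00 = 81.38 g/mol.
M(H2O) = 2(1.008) + 16.00 = 18.016 g/mol.
n(ZnO) = 400.6 / 81.38 = 4.9226 mol.
Reaction (1): ZnO→Zn ratio 1:1 ⇒ n(Zn) = 4.9226 mol.
Reaction (2): Zn→H2 ratio 1:1 ⇒ n(H2) = 4.9226 mol.
Reaction (3): H2→H2O ratio 2:2 ⇒ n(H2O) = 4.9226 mol.
Mass of H2O = 4.9226 × 18.016 = 88.685 g.

88.69 g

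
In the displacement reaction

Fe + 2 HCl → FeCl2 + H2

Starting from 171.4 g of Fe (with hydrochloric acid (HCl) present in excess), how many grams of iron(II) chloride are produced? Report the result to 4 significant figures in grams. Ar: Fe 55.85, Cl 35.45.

389.0 g

M(Fe) = 55.85 g/mol.
M(FeCl2) = 55.85 + 2(35.45) = 126.75 g/mol.
n(Fe) = 171.40 g / 55.85 g/mol = 3.0689 mol.
From the equation the Fe:FeCl2 mole ratio is 1:1, so n(FeCl2) = 3.0689 × 1/1 = 3.0689 mol.
Mass of FeCl2 = 3.0689 mol × 126.75 g/mol = 388.99 g.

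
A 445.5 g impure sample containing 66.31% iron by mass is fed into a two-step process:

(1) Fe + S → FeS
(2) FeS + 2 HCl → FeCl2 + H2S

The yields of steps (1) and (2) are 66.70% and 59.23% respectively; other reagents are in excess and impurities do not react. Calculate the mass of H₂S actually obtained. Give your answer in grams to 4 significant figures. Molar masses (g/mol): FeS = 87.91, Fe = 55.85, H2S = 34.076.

71.21 g

Pure Fe = 445.5 × 0.6631 = 295.41 g.
n(Fe) = 295.41 / 55.85 = 5.2894 mol.
Step 1 (Fe:FeS = 1:1): theoretical n(FeS) = 5.2894 mol; at 66.70% yield, n(FeS) = 3.5280 mol.
Step 2 (FeS:H2S = 1:1): theoretical n(H2S) = 3.5280 mol, so theoretical mass = 3.5280 × 34.076 = 120.22 g.
At 59.23% yield, actual mass of H2S = 120.22 × 0.5923 = 71.207 g.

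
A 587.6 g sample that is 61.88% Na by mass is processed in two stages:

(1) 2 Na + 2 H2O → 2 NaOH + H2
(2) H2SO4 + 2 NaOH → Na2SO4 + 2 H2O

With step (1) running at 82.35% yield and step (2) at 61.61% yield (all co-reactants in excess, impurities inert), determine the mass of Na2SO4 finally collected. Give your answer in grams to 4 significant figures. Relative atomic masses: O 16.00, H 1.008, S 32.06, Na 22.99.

Pure Na = 587.6 × 0.6188 = 363.61 g.
M(Na) = 22.99 g/mol.
M(Na2SO4) = 2(22.99) + 32.06 + 4(16.00) = 142.04 g/mol.
n(Na) = 363.61 / 22.99 = 15.816 mol.
Step 1 (Na:NaOH = 2:2): theoretical n(NaOH) = 15.816 mol; at 82.35% yield, n(NaOH) = 13.024 mol.
Step 2 (NaOH:Na2SO4 = 2:1): theoretical n(Na2SO4) = 6.5122 mol, so theoretical mass = 6.5122 × 142.04 = 924.99 g.
At 61.61% yield, actual mass of Na2SO4 = 924.99 × 0.6161 = 569.89 g.

569.9 g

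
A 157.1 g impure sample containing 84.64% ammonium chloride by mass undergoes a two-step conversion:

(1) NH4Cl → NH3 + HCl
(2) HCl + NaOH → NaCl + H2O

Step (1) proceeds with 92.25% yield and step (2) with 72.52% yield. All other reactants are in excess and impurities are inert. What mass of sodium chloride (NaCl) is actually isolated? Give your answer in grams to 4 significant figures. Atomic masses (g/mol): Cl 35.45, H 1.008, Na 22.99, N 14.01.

97.18 g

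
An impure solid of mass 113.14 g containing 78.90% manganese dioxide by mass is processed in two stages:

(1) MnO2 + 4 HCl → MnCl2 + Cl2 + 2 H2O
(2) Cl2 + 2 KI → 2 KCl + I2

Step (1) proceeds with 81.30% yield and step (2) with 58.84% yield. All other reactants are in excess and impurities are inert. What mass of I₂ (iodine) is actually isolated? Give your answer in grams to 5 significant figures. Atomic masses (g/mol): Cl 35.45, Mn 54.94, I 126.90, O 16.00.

124.66 g

Pure MnO2 = 113.14 × 0.7890 = 89.2675 g.
M(MnO2) = 54.94 + 2(16.00) = 86.94 g/mol.
M(I2) = 2(126.90) = 253.80 g/mol.
n(MnO2) = 89.2675 / 86.94 = 1.02677 mol.
Step 1 (MnO2:Cl2 = 1:1): theoretical n(Cl2) = 1.02677 mol; at 81.30% yield, n(Cl2) = 0.834765 mol.
Step 2 (Cl2:I2 = 1:1): theoretical n(I2) = 0.834765 mol, so theoretical mass = 0.834765 × 253.80 = 211.863 g.
At 58.84% yield, actual mass of I2 = 211.863 × 0.5884 = 124.660 g.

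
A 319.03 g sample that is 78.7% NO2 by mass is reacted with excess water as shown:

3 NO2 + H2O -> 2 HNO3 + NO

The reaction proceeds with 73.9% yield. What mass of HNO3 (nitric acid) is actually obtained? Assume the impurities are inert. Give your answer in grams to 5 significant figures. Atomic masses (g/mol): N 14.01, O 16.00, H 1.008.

Pure NO2 available = 319.03 g × 0.787 = 251.077 g.
M(NO2) = 14.01 + 2(16.00) = 46.01 g/mol.
M(HNO3) = 1.008 + 14.01 + 3(16.00) = 63.018 g/mol.
n(NO2) = 251.077 g / 46.01 g/mol = 5.45700 mol.
From the equation the NO2:HNO3 mole ratio is 3:2, so n(HNO3) = 5.45700 × 2/3 = 3.63800 mol.
Mass of HNO3 = 3.63800 mol × 63.018 g/mol = 229.260 g.
Actual mass collected = 229.260 g × 0.739 = 169.423 g.

169.42 g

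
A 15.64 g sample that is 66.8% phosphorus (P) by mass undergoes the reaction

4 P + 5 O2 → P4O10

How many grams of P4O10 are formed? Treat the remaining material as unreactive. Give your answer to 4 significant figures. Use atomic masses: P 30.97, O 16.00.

23.94 g

Mass of pure P = 15.64 g × 0.668 = 10.448 g.
M(P) = 30.97 g/mol.
M(P4O10) = 4(30.97) + 10(16.00) = 283.88 g/mol.
n(P) = 10.448 g / 30.97 g/mol = 0.33734 mol.
From the equation the P:P4O10 mole ratio is 4:1, so n(P4O10) = 0.33734 × 1/4 = 0.084336 mol.
Mass of P4O10 = 0.084336 mol × 283.88 g/mol = 23.941 g.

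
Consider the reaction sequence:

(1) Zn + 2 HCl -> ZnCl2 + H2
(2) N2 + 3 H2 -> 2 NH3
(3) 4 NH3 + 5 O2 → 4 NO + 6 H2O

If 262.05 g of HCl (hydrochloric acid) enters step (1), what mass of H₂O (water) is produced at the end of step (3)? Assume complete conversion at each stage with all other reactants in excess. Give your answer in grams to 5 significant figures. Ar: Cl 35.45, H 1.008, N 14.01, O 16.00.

M(HCl) = 1.008 + 35.45 = 36.458 g/mol.
M(H2O) = 2(1.008) + 16.00 = 18.016 g/mol.
n(HCl) = 262.05 / 36.458 = 7.18772 mol.
Reaction (1): HCl→H2 ratio 2:1 ⇒ n(H2) = 3.59386 mol.
Reaction (2): H2→NH3 ratio 3:2 ⇒ n(NH3) = 2.39591 mol.
Reaction (3): NH3→H2O ratio 4:6 ⇒ n(H2O) = 3.59386 mol.
Mass of H2O = 3.59386 × 18.016 = 64.7470 g.

64.747 g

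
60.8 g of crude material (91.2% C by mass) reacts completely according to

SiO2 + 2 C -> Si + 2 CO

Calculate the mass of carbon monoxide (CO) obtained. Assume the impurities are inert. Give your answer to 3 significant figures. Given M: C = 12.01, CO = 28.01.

129 g

Mass of pure C = 60.8 g × 0.912 = 55.45 g.
n(C) = 55.45 g / 12.01 g/mol = 4.617 mol.
From the equation the C:CO mole ratio is 2:2, so n(CO) = 4.617 × 2/2 = 4.617 mol.
Mass of CO = 4.617 mol × 28.01 g/mol = 129.3 g.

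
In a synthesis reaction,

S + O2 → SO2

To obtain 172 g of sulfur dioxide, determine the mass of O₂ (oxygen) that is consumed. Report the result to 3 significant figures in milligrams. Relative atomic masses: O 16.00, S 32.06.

85900 mg

M(SO2) = 32.06 + 2(16.00) = 64.06 g/mol.
M(O2) = 2(16.00) = 32.00 g/mol.
n(SO2) = 172.0 g / 64.06 g/mol = 2.685 mol.
From the equation the SO2:O2 mole ratio is 1:1, so n(O2) = 2.685 × 1/1 = 2.685 mol.
Mass of O2 = 2.685 mol × 32.00 g/mol = 85.92 g.
Converting to mg: 85.92 g = 85900 mg.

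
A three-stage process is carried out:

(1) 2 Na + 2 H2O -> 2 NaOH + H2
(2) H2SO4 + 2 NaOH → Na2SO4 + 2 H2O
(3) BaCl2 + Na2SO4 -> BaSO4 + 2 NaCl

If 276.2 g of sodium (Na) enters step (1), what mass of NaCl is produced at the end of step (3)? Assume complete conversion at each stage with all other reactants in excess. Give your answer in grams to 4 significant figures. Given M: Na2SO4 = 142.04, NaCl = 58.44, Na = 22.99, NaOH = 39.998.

n(Na) = 276.2 / 22.99 = 12.014 mol.
Reaction (1): Na→NaOH ratio 2:2 ⇒ n(NaOH) = 12.014 mol.
Reaction (2): NaOH→Na2SO4 ratio 2:1 ⇒ n(Na2SO4) = 6.0070 mol.
Reaction (3): Na2SO4→NaCl ratio 1:2 ⇒ n(NaCl) = 12.014 mol.
Mass of NaCl = 12.014 × 58.44 = 702.09 g.

702.1 g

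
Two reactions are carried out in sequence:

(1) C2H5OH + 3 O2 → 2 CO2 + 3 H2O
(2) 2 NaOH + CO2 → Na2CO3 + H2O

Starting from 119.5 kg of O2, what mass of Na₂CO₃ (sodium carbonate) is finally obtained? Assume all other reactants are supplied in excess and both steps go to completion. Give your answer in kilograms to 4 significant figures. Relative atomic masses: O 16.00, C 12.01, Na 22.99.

263.9 kg

M(O2) = 2(16.00) = 32.00 g/mol.
M(Na2CO3) = 2(22.99) + 12.01 + 3(16.00) = 105.99 g/mol.
119.5 kg = 119500 g.
n(O2) = 119500 / 32.00 = 3734.4 mol.
Step 1 gives a 3:2 ratio of O2 to CO2, so n(CO2) = 2489.6 mol.
In step 2 the CO2:Na2CO3 ratio is 1:1, so n(Na2CO3) = 2489.6 mol.
Mass of Na2CO3 = 2489.6 × 105.99 = 263870 g = 263.9 kg.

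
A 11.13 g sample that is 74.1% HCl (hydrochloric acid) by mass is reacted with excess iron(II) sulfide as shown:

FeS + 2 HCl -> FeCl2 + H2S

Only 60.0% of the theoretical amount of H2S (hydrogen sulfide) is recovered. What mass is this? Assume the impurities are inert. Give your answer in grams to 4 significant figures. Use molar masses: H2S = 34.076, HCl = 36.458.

Pure HCl available = 11.13 g × 0.741 = 8.2473 g.
n(HCl) = 8.2473 g / 36.458 g/mol = 0.22621 mol.
From the equation the HCl:H2S mole ratio is 2:1, so n(H2S) = 0.22621 × 1/2 = 0.11311 mol.
Mass of H2S = 0.11311 mol × 34.076 g/mol = 3.8542 g.
Actual mass collected = 3.8542 g × 0.600 = 2.3125 g.

2.313 g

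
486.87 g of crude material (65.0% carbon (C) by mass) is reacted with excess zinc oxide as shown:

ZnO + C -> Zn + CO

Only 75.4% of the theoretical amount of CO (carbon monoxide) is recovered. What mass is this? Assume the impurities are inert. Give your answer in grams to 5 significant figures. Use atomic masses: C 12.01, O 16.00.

Pure C available = 486.87 g × 0.650 = 316.466 g.
M(C) = 12.01 g/mol.
M(CO) = 12.01 + 16.00 = 28.01 g/mol.
n(C) = 316.466 g / 12.01 g/mol = 26.3502 mol.
From the equation the C:CO mole ratio is 1:1, so n(CO) = 26.3502 × 1/1 = 26.3502 mol.
Mass of CO = 26.3502 mol × 28.01 g/mol = 738.068 g.
Actual mass collected = 738.068 g × 0.754 = 556.503 g.

556.50 g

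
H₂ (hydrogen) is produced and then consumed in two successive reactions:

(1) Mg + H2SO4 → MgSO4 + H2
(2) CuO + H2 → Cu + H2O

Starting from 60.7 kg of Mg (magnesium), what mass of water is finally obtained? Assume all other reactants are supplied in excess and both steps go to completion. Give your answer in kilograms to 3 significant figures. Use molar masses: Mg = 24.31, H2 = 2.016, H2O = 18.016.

60.7 kg = 60700 g.
n(Mg) = 60700 / 24.31 = 2497 mol.
Step 1 gives a 1:1 ratio of Mg to H2, so n(H2) = 2497 mol.
In step 2 the H2:H2O ratio is 1:1, so n(H2O) = 2497 mol.
Mass of H2O = 2497 × 18.016 = 44980 g = 45.0 kg.

45.0 kg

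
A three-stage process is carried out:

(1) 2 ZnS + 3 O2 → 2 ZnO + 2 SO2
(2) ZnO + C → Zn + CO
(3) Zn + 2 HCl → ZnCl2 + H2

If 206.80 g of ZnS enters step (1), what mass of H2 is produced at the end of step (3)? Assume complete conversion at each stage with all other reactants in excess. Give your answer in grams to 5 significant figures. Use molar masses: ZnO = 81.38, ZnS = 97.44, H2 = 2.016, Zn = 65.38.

4.2786 g

n(ZnS) = 206.80 / 97.44 = 2.12233 mol.
Reaction (1): ZnS→ZnO ratio 2:2 ⇒ n(ZnO) = 2.12233 mol.
Reaction (2): ZnO→Zn ratio 1:1 ⇒ n(Zn) = 2.12233 mol.
Reaction (3): Zn→H2 ratio 1:1 ⇒ n(H2) = 2.12233 mol.
Mass of H2 = 2.12233 × 2.016 = 4.27862 g.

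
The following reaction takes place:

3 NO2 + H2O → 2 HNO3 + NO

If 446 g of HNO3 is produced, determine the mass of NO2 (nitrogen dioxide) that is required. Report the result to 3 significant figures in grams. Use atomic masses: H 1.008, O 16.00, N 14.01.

488 g

M(HNO3) = 1.008 + 14.01 + 3(16.00) = 63.018 g/mol.
M(NO2) = 14.01 + 2(16.00) = 46.01 g/mol.
n(HNO3) = 446.0 g / 63.018 g/mol = 7.077 mol.
From the equation the HNO3:NO2 mole ratio is 2:3, so n(NO2) = 7.077 × 3/2 = 10.62 mol.
Mass of NO2 = 10.62 mol × 46.01 g/mol = 488.4 g.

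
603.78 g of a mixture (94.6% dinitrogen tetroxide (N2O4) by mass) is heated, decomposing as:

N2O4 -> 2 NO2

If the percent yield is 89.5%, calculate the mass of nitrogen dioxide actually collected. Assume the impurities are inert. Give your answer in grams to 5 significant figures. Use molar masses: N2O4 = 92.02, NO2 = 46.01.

Pure N2O4 available = 603.78 g × 0.946 = 571.176 g.
n(N2O4) = 571.176 g / 92.02 g/mol = 6.20708 mol.
From the equation the N2O4:NO2 mole ratio is 1:2, so n(NO2) = 6.20708 × 2/1 = 12.4142 mol.
Mass of NO2 = 12.4142 mol × 46.01 g/mol = 571.176 g.
Actual mass collected = 571.176 g × 0.895 = 511.202 g.

511.20 g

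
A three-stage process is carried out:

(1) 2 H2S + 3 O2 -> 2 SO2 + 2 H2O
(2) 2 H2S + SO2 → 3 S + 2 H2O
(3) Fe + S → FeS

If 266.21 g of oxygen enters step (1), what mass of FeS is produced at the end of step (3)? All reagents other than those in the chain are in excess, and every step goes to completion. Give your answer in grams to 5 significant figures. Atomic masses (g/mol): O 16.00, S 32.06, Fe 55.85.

M(O2) = 2(16.00) = 32.00 g/mol.
M(FeS) = 55.85 + 32.06 = 87.91 g/mol.
n(O2) = 266.21 / 32.00 = 8.31906 mol.
Reaction (1): O2→SO2 ratio 3:2 ⇒ n(SO2) = 5.54604 mol.
Reaction (2): SO2→S ratio 1:3 ⇒ n(S) = 16.6381 mol.
Reaction (3): S→FeS ratio 1:1 ⇒ n(FeS) = 16.6381 mol.
Mass of FeS = 16.6381 × 87.91 = 1462.66 g.

1462.7 g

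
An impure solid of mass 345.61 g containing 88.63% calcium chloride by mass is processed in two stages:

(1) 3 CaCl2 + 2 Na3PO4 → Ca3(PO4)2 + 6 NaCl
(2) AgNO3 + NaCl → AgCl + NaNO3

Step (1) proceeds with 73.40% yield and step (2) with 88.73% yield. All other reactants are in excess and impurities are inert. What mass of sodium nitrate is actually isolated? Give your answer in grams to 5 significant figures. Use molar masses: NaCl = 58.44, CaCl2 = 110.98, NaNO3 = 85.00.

Pure CaCl2 = 345.61 × 0.8863 = 306.314 g.
n(CaCl2) = 306.314 / 110.98 = 2.76008 mol.
Step 1 (CaCl2:NaCl = 3:6): theoretical n(NaCl) = 5.52017 mol; at 73.40% yield, n(NaCl) = 4.05180 mol.
Step 2 (NaCl:NaNO3 = 1:1): theoretical n(NaNO3) = 4.05180 mol, so theoretical mass = 4.05180 × 85.00 = 344.403 g.
At 88.73% yield, actual mass of NaNO3 = 344.403 × 0.8873 = 305.589 g.

305.59 g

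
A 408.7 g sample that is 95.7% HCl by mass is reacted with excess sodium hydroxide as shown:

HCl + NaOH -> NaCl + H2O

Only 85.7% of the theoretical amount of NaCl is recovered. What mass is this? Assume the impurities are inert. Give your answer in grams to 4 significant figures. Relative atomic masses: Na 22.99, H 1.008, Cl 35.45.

537.3 g

Pure HCl available = 408.7 g × 0.957 = 391.13 g.
M(HCl) = 1.008 + 35.45 = 36.458 g/mol.
M(NaCl) = 22.99 + 35.45 = 58.44 g/mol.
n(HCl) = 391.13 g / 36.458 g/mol = 10.728 mol.
From the equation the HCl:NaCl mole ratio is 1:1, so n(NaCl) = 10.728 × 1/1 = 10.728 mol.
Mass of NaCl = 10.728 mol × 58.44 g/mol = 626.95 g.
Actual mass collected = 626.95 g × 0.857 = 537.30 g.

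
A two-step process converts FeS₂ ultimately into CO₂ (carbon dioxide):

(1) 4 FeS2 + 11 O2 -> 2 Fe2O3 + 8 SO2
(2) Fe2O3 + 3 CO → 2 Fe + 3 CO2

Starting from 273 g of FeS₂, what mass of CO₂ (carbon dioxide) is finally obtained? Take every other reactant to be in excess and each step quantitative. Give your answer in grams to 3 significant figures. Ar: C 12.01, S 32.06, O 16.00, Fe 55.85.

M(FeS2) = 55.85 + 2(32.06) = 119.97 g/mol.
M(CO2) = 12.01 + 2(16.00) = 44.01 g/mol.
n(FeS2) = 273.0 / 119.97 = 2.276 mol.
Step 1 gives a 4:2 ratio of FeS2 to Fe2O3, so n(Fe2O3) = 1.138 mol.
In step 2 the Fe2O3:CO2 ratio is 1:3, so n(CO2) = 3.413 mol.
Mass of CO2 = 3.413 × 44.01 = 150.2 g.

150 g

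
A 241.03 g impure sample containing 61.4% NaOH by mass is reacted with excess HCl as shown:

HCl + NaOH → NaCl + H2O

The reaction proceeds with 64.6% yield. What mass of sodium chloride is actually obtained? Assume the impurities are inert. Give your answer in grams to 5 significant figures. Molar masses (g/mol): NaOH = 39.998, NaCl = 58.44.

Pure NaOH available = 241.03 g × 0.614 = 147.992 g.
n(NaOH) = 147.992 g / 39.998 g/mol = 3.70000 mol.
From the equation the NaOH:NaCl mole ratio is 1:1, so n(NaCl) = 3.70000 × 1/1 = 3.70000 mol.
Mass of NaCl = 3.70000 mol × 58.44 g/mol = 216.228 g.
Actual mass collected = 216.228 g × 0.646 = 139.683 g.

139.68 g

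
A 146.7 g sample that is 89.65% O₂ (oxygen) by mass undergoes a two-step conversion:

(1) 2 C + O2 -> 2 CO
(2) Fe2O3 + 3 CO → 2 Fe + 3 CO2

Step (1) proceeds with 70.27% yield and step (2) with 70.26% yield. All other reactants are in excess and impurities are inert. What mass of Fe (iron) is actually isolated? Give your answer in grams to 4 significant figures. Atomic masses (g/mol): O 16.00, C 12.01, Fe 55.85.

Pure O2 = 146.7 × 0.8965 = 131.52 g.
M(O2) = 2(16.00) = 32.00 g/mol.
M(Fe) = 55.85 g/mol.
n(O2) = 131.52 / 32.00 = 4.1099 mol.
Step 1 (O2:CO = 1:2): theoretical n(CO) = 8.2198 mol; at 70.27% yield, n(CO) = 5.7760 mol.
Step 2 (CO:Fe = 3:2): theoretical n(Fe) = 3.8507 mol, so theoretical mass = 3.8507 × 55.85 = 215.06 g.
At 70.26% yield, actual mass of Fe = 215.06 × 0.7026 = 151.10 g.

151.1 g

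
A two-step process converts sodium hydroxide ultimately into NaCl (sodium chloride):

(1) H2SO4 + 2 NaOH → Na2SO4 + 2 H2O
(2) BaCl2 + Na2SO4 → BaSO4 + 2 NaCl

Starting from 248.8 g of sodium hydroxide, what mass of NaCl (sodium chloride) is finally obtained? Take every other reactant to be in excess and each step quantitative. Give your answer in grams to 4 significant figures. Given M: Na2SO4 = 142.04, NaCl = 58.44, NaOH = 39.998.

363.5 g

n(NaOH) = 248.80 / 39.998 = 6.2203 mol.
Step 1 gives a 2:1 ratio of NaOH to Na2SO4, so n(Na2SO4) = 3.1102 mol.
In step 2 the Na2SO4:NaCl ratio is 1:2, so n(NaCl) = 6.2203 mol.
Mass of NaCl = 6.2203 × 58.44 = 363.51 g.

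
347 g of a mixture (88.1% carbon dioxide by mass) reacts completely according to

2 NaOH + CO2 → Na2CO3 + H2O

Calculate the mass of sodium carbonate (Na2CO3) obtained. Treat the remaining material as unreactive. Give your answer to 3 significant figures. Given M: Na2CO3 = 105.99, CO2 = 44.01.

736 g

Mass of pure CO2 = 347 g × 0.881 = 305.7 g.
n(CO2) = 305.7 g / 44.01 g/mol = 6.946 mol.
From the equation the CO2:Na2CO3 mole ratio is 1:1, so n(Na2CO3) = 6.946 × 1/1 = 6.946 mol.
Mass of Na2CO3 = 6.946 mol × 105.99 g/mol = 736.2 g.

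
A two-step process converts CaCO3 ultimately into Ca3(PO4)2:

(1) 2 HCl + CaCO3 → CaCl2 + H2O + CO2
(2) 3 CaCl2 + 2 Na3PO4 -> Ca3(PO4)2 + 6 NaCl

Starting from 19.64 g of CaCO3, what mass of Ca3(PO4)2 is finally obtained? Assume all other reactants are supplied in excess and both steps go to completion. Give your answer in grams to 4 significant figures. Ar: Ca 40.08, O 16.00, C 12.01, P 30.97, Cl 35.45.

M(CaCO3) = 40.08 + 12.01 + 3(16.00) = 100.09 g/mol.
M(Ca3(PO4)2) = 3(40.08) + 2(30.97) + 8(16.00) = 310.18 g/mol.
n(CaCO3) = 19.640 / 100.09 = 0.19622 mol.
Step 1 gives a 1:1 ratio of CaCO3 to CaCl2, so n(CaCl2) = 0.19622 mol.
In step 2 the CaCl2:Ca3(PO4)2 ratio is 3:1, so n(Ca3(PO4)2) = 0.065408 mol.
Mass of Ca3(PO4)2 = 0.065408 × 310.18 = 20.288 g.

20.29 g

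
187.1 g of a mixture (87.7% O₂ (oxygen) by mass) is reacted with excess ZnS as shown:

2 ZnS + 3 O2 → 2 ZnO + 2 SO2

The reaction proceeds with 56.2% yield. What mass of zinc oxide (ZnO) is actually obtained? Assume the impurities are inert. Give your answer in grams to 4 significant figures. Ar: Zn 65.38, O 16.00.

Pure O2 available = 187.1 g × 0.877 = 164.09 g.
M(O2) = 2(16.00) = 32.00 g/mol.
M(ZnO) = 65.38 + 16.00 = 81.38 g/mol.
n(O2) = 164.09 g / 32.00 g/mol = 5.1277 mol.
From the equation the O2:ZnO mole ratio is 3:2, so n(ZnO) = 5.1277 × 2/3 = 3.4185 mol.
Mass of ZnO = 3.4185 mol × 81.38 g/mol = 278.20 g.
Actual mass collected = 278.20 g × 0.562 = 156.35 g.

156.3 g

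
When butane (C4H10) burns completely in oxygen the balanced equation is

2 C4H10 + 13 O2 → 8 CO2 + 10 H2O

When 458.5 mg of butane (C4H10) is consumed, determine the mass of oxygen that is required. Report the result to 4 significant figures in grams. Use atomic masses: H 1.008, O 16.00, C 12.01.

1.641 g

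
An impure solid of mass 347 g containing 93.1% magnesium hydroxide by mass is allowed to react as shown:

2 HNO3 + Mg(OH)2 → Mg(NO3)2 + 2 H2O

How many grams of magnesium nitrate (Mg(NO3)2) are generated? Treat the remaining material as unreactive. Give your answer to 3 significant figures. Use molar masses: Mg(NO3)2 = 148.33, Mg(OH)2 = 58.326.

Mass of pure Mg(OH)2 = 347 g × 0.931 = 323.1 g.
n(Mg(OH)2) = 323.1 g / 58.326 g/mol = 5.539 mol.
From the equation the Mg(OH)2:Mg(NO3)2 mole ratio is 1:1, so n(Mg(NO3)2) = 5.539 × 1/1 = 5.539 mol.
Mass of Mg(NO3)2 = 5.539 mol × 148.33 g/mol = 821.6 g.

822 g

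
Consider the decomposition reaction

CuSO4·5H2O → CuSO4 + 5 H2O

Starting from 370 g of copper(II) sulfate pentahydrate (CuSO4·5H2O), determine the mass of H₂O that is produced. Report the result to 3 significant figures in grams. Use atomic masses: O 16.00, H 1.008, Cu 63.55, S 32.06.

M(CuSO4·5H2O) = 63.55 + 32.06 + 9(16.00) + 10(1.008) = 249.69 g/mol.
M(H2O) = 2(1.008) + 16.00 = 18.016 g/mol.
n(CuSO4·5H2O) = 370.0 g / 249.69 g/mol = 1.482 mol.
From the equation the CuSO4·5H2O:H2O mole ratio is 1:5, so n(H2O) = 1.482 × 5/1 = 7.409 mol.
Mass of H2O = 7.409 mol × 18.016 g/mol = 133.5 g.

133 g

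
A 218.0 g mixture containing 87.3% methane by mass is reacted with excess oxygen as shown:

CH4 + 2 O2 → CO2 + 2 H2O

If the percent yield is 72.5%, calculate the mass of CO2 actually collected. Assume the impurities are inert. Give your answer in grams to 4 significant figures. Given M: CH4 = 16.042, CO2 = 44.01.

Pure CH4 available = 218.0 g × 0.873 = 190.31 g.
n(CH4) = 190.31 g / 16.042 g/mol = 11.863 mol.
From the equation the CH4:CO2 mole ratio is 1:1, so n(CO2) = 11.863 × 1/1 = 11.863 mol.
Mass of CO2 = 11.863 mol × 44.01 g/mol = 522.11 g.
Actual mass collected = 522.11 g × 0.725 = 378.53 g.

378.5 g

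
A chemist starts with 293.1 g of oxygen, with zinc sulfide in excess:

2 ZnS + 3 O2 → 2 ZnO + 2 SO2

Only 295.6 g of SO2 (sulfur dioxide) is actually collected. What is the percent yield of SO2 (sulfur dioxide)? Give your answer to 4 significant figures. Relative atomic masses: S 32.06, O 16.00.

75.57 %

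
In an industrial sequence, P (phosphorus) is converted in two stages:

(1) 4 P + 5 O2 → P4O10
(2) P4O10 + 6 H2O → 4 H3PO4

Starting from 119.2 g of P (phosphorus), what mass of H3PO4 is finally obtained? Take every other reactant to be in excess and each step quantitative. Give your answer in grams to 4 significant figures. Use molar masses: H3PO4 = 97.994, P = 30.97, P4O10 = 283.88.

377.2 g

n(P) = 119.20 / 30.97 = 3.8489 mol.
Step 1 gives a 4:1 ratio of P to P4O10, so n(P4O10) = 0.96222 mol.
In step 2 the P4O10:H3PO4 ratio is 1:4, so n(H3PO4) = 3.8489 mol.
Mass of H3PO4 = 3.8489 × 97.994 = 377.17 g.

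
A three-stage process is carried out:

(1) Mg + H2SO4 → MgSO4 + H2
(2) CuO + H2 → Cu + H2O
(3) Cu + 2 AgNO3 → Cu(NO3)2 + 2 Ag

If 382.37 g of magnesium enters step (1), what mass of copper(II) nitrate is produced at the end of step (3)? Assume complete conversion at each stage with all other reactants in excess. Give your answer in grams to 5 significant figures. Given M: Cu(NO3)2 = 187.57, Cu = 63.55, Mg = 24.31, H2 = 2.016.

2950.3 g

n(Mg) = 382.37 / 24.31 = 15.7289 mol.
Reaction (1): Mg→H2 ratio 1:1 ⇒ n(H2) = 15.7289 mol.
Reaction (2): H2→Cu ratio 1:1 ⇒ n(Cu) = 15.7289 mol.
Reaction (3): Cu→Cu(NO3)2 ratio 1:1 ⇒ n(Cu(NO3)2) = 15.7289 mol.
Mass of Cu(NO3)2 = 15.7289 × 187.57 = 2950.27 g.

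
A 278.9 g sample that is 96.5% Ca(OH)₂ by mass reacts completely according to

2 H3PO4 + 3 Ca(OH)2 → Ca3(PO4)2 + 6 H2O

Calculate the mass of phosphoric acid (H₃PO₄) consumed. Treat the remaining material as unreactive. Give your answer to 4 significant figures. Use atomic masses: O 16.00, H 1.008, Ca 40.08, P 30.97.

237.3 g

Mass of pure Ca(OH)2 = 278.9 g × 0.965 = 269.14 g.
M(Ca(OH)2) = 40.08 + 2(16.00) + 2(1.008) = 74.096 g/mol.
M(H3PO4) = 3(1.008) + 30.97 + 4(16.00) = 97.994 g/mol.
n(Ca(OH)2) = 269.14 g / 74.096 g/mol = 3.6323 mol.
From the equation the Ca(OH)2:H3PO4 mole ratio is 3:2, so n(H3PO4) = 3.6323 × 2/3 = 2.4215 mol.
Mass of H3PO4 = 2.4215 mol × 97.994 g/mol = 237.30 g.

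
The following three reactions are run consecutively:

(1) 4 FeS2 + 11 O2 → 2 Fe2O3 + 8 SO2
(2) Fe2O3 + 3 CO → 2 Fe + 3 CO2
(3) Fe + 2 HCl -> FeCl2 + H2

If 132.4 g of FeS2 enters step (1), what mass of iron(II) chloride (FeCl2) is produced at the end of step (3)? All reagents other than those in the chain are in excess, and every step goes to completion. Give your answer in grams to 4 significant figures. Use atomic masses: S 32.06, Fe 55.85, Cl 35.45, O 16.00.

139.9 g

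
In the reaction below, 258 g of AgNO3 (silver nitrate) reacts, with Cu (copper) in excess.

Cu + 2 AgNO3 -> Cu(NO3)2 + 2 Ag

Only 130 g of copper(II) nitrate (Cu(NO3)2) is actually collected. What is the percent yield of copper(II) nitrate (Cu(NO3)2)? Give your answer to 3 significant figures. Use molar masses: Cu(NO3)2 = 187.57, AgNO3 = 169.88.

91.3 %

n(AgNO3) = 258.0 g / 169.88 g/mol = 1.519 mol.
From the equation the AgNO3:Cu(NO3)2 mole ratio is 2:1, so n(Cu(NO3)2) = 1.519 × 1/2 = 0.7594 mol.
Mass of Cu(NO3)2 = 0.7594 mol × 187.57 g/mol = 142.4 g.
This is the theoretical yield. Percent yield = 130 g / 142.4 g × 100% = 91.27%.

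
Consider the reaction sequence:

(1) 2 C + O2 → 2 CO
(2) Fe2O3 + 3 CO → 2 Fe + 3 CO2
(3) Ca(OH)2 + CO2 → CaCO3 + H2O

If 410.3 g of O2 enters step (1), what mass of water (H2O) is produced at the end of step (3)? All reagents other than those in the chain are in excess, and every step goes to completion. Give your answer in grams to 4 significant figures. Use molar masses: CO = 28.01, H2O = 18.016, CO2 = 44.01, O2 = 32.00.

462.0 g

n(O2) = 410.3 / 32.00 = 12.822 mol.
Reaction (1): O2→CO ratio 1:2 ⇒ n(CO) = 25.644 mol.
Reaction (2): CO→CO2 ratio 3:3 ⇒ n(CO2) = 25.644 mol.
Reaction (3): CO2→H2O ratio 1:1 ⇒ n(H2O) = 25.644 mol.
Mass of H2O = 25.644 × 18.016 = 462.00 g.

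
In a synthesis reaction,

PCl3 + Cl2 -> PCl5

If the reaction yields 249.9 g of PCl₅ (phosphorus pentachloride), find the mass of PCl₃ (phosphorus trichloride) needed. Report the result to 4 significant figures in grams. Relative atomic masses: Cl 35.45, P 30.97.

M(PCl5) = 30.97 + 5(35.45) = 208.22 g/mol.
M(PCl3) = 30.97 + 3(35.45) = 137.32 g/mol.
n(PCl5) = 249.90 g / 208.22 g/mol = 1.2002 mol.
From the equation the PCl5:PCl3 mole ratio is 1:1, so n(PCl3) = 1.2002 × 1/1 = 1.2002 mol.
Mass of PCl3 = 1.2002 mol × 137.32 g/mol = 164.81 g.

164.8 g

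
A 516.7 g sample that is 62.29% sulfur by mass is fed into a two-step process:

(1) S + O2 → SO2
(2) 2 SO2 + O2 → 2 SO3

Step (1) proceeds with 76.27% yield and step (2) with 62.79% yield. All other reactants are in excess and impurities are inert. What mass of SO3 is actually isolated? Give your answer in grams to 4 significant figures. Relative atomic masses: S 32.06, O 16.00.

384.9 g

Pure S = 516.7 × 0.6229 = 321.85 g.
M(S) = 32.06 g/mol.
M(SO3) = 32.06 + 3(16.00) = 80.06 g/mol.
n(S) = 321.85 / 32.06 = 10.039 mol.
Step 1 (S:SO2 = 1:1): theoretical n(SO2) = 10.039 mol; at 76.27% yield, n(SO2) = 7.6568 mol.
Step 2 (SO2:SO3 = 2:2): theoretical n(SO3) = 7.6568 mol, so theoretical mass = 7.6568 × 80.06 = 613.00 g.
At 62.79% yield, actual mass of SO3 = 613.00 × 0.6279 = 384.90 g.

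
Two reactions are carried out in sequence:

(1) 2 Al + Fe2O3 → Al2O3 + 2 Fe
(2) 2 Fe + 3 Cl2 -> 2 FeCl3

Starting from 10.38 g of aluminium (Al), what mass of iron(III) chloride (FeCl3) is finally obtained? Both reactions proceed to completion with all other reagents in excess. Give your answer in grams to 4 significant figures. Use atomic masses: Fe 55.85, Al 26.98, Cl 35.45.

M(Al) = 26.98 g/mol.
M(FeCl3) = 55.85 + 3(35.45) = 162.20 g/mol.
n(Al) = 10.380 / 26.98 = 0.38473 mol.
Step 1 gives a 2:2 ratio of Al to Fe, so n(Fe) = 0.38473 mol.
In step 2 the Fe:FeCl3 ratio is 2:2, so n(FeCl3) = 0.38473 mol.
Mass of FeCl3 = 0.38473 × 162.20 = 62.403 g.

62.40 g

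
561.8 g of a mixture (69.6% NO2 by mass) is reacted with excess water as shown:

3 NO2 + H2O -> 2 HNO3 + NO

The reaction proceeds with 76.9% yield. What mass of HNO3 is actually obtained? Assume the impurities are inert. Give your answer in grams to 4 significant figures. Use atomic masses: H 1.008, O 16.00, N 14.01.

Pure NO2 available = 561.8 g × 0.696 = 391.01 g.
M(NO2) = 14.01 + 2(16.00) = 46.01 g/mol.
M(HNO3) = 1.008 + 14.01 + 3(16.00) = 63.018 g/mol.
n(NO2) = 391.01 g / 46.01 g/mol = 8.4984 mol.
From the equation the NO2:HNO3 mole ratio is 3:2, so n(HNO3) = 8.4984 × 2/3 = 5.6656 mol.
Mass of HNO3 = 5.6656 mol × 63.018 g/mol = 357.04 g.
Actual mass collected = 357.04 g × 0.769 = 274.56 g.

274.6 g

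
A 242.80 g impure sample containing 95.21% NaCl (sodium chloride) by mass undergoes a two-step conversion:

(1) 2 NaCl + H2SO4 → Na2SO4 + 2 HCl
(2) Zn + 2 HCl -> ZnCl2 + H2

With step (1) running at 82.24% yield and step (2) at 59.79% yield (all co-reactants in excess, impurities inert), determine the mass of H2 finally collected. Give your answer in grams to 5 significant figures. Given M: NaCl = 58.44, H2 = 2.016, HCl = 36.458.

Pure NaCl = 242.80 × 0.9521 = 231.170 g.
n(NaCl) = 231.170 / 58.44 = 3.95568 mol.
Step 1 (NaCl:HCl = 2:2): theoretical n(HCl) = 3.95568 mol; at 82.24% yield, n(HCl) = 3.25315 mol.
Step 2 (HCl:H2 = 2:1): theoretical n(H2) = 1.62658 mol, so theoretical mass = 1.62658 × 2.016 = 3.27918 g.
At 59.79% yield, actual mass of H2 = 3.27918 × 0.5979 = 1.96062 g.

1.9606 g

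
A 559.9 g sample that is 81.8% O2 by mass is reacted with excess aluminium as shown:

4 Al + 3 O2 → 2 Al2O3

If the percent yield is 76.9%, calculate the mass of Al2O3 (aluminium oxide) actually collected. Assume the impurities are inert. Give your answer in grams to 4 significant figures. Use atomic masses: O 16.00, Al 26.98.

748.1 g

Pure O2 available = 559.9 g × 0.818 = 458.00 g.
M(O2) = 2(16.00) = 32.00 g/mol.
M(Al2O3) = 2(26.98) + 3(16.00) = 101.96 g/mol.
n(O2) = 458.00 g / 32.00 g/mol = 14.312 mol.
From the equation the O2:Al2O3 mole ratio is 3:2, so n(Al2O3) = 14.312 × 2/3 = 9.5416 mol.
Mass of Al2O3 = 9.5416 mol × 101.96 g/mol = 972.86 g.
Actual mass collected = 972.86 g × 0.769 = 748.13 g.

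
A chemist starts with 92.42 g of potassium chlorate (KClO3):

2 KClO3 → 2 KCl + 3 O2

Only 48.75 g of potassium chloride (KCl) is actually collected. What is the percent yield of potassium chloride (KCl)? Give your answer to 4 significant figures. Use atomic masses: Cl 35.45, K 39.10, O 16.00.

M(KClO3) = 39.10 + 35.45 + 3(16.00) = 122.55 g/mol.
M(KCl) = 39.10 + 35.45 = 74.55 g/mol.
n(KClO3) = 92.420 g / 122.55 g/mol = 0.75414 mol.
From the equation the KClO3:KCl mole ratio is 2:2, so n(KCl) = 0.75414 × 2/2 = 0.75414 mol.
Mass of KCl = 0.75414 mol × 74.55 g/mol = 56.221 g.
This is the theoretical yield. Percent yield = 48.75 g / 56.221 g × 100% = 86.711%.

86.71 %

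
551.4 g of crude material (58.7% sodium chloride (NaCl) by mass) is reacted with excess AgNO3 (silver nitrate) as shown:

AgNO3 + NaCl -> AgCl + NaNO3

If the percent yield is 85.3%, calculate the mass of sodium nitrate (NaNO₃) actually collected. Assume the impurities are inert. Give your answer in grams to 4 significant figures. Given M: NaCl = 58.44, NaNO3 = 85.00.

Pure NaCl available = 551.4 g × 0.587 = 323.67 g.
n(NaCl) = 323.67 g / 58.44 g/mol = 5.5385 mol.
From the equation the NaCl:NaNO3 mole ratio is 1:1, so n(NaNO3) = 5.5385 × 1/1 = 5.5385 mol.
Mass of NaNO3 = 5.5385 mol × 85.00 g/mol = 470.78 g.
Actual mass collected = 470.78 g × 0.853 = 401.57 g.

401.6 g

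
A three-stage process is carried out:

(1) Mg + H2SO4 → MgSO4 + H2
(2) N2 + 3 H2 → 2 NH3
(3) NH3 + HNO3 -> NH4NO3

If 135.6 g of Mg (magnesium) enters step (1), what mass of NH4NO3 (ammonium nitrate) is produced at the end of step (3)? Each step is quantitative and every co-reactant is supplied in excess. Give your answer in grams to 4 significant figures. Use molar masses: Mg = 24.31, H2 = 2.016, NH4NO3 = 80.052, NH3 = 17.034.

n(Mg) = 135.6 / 24.31 = 5.5780 mol.
Reaction (1): Mg→H2 ratio 1:1 ⇒ n(H2) = 5.5780 mol.
Reaction (2): H2→NH3 ratio 3:2 ⇒ n(NH3) = 3.7186 mol.
Reaction (3): NH3→NH4NO3 ratio 1:1 ⇒ n(NH4NO3) = 3.7186 mol.
Mass of NH4NO3 = 3.7186 × 80.052 = 297.68 g.

297.7 g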